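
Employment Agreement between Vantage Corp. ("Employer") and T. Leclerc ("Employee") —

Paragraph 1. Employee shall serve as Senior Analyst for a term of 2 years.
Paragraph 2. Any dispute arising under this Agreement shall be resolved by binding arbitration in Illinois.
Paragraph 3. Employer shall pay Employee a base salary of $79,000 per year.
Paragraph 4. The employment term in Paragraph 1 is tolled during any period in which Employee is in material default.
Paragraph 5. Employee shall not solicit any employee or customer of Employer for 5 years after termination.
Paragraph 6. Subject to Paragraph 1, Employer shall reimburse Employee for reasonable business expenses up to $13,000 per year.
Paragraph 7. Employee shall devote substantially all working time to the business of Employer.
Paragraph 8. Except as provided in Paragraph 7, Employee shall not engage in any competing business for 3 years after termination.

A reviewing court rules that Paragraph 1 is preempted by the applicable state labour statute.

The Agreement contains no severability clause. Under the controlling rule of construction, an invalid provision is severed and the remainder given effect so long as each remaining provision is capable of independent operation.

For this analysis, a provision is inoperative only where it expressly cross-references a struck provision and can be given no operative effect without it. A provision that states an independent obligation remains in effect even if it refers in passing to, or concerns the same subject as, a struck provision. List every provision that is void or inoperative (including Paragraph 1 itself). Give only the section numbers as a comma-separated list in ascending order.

1, 4

Paragraph 1 is struck. Paragraph 4 has no operative effect of its own apart from Paragraph 1 and is therefore inoperative. Paragraph 6 mentions Paragraph 1 but its own obligation stands independently of Paragraph 1, so Paragraph 6 is not affected. With no severability clause, the stated default rule severs what cannot stand and enforces each remaining provision that can operate on its own. That leaves Paragraph 2, Paragraph 3, Paragraph 5, Paragraph 6, Paragraph 7, and Paragraph 8 in effect.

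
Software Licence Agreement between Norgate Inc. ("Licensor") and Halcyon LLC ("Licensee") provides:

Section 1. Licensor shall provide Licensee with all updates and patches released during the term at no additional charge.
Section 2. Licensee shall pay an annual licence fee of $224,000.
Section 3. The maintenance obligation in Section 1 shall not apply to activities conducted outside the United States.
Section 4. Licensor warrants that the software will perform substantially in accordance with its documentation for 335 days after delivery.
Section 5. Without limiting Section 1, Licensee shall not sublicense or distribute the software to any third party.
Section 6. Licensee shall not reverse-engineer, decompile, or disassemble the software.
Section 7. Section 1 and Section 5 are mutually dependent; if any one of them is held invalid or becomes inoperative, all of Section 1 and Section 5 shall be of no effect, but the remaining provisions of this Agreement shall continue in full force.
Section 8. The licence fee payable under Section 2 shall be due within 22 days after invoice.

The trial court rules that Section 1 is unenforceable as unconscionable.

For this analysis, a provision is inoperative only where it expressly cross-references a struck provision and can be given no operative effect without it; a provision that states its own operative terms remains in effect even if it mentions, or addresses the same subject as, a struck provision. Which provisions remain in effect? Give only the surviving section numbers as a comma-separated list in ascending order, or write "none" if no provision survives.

Section 1 is struck. Section 3 does nothing except set the carve-out from the maintenance obligation by reference to Section 1; with Section 1 gone it has no independent effect and is inoperative. Section 7 declares Section 1 and Section 5 mutually dependent; since one of them has fallen, all of them are of no effect. That brings down Section 5 as well. The remainder continues in force under Section 7. Section 2, Section 4, Section 6, Section 7, and Section 8 remain in effect.

2, 4, 6, 7, 8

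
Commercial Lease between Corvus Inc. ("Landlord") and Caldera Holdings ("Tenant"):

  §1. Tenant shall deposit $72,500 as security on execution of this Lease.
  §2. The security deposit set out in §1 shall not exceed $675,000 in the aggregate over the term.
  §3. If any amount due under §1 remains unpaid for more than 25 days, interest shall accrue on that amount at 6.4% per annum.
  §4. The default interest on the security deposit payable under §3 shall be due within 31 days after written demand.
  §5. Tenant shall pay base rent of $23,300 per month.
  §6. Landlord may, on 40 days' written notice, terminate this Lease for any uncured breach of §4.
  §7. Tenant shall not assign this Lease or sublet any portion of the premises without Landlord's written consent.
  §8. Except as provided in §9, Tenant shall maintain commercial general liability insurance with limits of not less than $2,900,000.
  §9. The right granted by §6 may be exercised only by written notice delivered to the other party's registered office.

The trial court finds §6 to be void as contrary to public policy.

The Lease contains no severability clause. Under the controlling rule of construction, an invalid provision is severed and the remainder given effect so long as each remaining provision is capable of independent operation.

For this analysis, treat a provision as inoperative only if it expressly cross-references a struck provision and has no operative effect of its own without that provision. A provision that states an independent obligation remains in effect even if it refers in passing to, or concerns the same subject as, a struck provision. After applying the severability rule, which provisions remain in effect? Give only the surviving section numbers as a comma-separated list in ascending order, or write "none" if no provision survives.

§6 is struck. §9 operates only by reference to §6, so it falls with §6. Although §8 refers to §9, its operative terms do not depend on §9, so it remains in effect. Under the stated default rule, only provisions that cannot operate independently fall away; the rest are enforced. The provisions still in force are §1, §2, §3, §4, §5, §7, and §8.

1, 2, 3, 4, 5, 7, 8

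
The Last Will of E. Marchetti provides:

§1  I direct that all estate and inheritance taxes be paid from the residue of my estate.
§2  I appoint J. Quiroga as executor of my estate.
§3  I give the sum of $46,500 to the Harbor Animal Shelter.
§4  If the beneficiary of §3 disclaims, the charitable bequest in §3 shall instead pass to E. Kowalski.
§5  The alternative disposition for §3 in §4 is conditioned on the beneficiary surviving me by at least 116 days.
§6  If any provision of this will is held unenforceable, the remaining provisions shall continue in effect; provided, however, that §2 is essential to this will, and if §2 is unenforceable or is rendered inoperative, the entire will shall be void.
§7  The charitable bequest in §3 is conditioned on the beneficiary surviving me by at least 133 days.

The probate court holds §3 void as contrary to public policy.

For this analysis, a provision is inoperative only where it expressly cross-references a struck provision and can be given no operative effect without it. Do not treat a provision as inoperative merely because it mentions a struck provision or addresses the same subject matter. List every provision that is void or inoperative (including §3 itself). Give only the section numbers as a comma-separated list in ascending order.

§3 is struck. §4 merely fixes the alternative disposition for §3; with §3 gone it has nothing to operate on and falls away. The only function of §7 is the survivorship condition on §3, so it cannot stand once §3 is removed. §5 has no operative effect of its own apart from §4 and is therefore inoperative. §6 makes §2 an essential term, but §2 is unaffected, so the severability proviso in §6 preserves the remaining provisions. §1, §2, and §6 remain in effect.

3, 4, 5, 7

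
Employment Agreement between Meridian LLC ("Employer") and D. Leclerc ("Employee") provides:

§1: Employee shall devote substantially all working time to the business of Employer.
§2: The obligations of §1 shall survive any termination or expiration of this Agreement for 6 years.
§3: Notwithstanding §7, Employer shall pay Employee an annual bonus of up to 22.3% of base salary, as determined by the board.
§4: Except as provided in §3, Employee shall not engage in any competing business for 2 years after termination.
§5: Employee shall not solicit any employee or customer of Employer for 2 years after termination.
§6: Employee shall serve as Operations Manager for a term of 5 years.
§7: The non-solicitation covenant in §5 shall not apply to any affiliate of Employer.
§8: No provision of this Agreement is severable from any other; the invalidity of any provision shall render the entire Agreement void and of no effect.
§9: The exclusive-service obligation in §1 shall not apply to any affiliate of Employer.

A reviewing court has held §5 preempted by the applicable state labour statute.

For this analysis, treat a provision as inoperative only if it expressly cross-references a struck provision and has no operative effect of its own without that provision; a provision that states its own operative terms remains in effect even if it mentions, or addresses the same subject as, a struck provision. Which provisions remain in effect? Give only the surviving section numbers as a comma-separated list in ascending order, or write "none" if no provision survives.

§5 is struck. The whole of §7 is the carve-out from the non-solicitation covenant, defined by reference to §5, so §7 cannot stand once §5 is removed. §8 provides that the Agreement is not severable, so the invalidity of any one provision voids the entire Agreement. No provision of the Agreement survives.

none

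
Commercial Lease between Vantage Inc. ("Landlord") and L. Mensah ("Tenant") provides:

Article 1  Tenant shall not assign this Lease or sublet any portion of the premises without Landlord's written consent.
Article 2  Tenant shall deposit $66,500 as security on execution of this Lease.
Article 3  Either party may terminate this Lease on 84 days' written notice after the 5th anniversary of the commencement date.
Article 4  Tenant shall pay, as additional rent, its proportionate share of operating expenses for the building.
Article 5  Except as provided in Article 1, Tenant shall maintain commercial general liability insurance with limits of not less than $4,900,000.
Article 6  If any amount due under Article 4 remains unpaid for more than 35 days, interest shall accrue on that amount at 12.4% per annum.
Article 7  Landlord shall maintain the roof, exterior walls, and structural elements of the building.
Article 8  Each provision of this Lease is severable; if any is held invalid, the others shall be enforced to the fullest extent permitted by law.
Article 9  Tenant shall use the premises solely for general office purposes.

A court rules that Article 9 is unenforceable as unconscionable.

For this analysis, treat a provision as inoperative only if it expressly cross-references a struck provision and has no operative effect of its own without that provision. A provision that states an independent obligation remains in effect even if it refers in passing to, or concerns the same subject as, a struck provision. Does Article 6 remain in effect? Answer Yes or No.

Yes

Article 9 is struck. No other provision's operative terms depend on Article 9. Under the severability clause in Article 8, the remaining provisions continue in force. The provisions still in force are Article 1, Article 2, Article 3, Article 4, Article 5, Article 6, Article 7, and Article 8. Article 6 is among the surviving provisions, so the answer is yes.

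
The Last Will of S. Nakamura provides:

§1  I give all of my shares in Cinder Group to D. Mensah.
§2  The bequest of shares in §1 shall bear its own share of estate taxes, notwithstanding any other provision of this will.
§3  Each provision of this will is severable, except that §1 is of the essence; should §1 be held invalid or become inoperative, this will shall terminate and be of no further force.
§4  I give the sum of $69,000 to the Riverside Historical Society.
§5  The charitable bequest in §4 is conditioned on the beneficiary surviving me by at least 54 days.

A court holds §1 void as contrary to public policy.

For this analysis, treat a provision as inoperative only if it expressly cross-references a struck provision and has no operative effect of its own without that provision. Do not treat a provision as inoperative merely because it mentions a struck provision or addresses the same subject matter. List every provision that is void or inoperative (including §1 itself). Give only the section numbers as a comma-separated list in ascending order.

§1 is struck. §2 operates only by reference to §1, so it falls with §1. §3 makes §1 an essential term, and §1 is the provision held invalid; under §3, the entire will is therefore void. No provision of the will survives.

1, 2, 3, 4, 5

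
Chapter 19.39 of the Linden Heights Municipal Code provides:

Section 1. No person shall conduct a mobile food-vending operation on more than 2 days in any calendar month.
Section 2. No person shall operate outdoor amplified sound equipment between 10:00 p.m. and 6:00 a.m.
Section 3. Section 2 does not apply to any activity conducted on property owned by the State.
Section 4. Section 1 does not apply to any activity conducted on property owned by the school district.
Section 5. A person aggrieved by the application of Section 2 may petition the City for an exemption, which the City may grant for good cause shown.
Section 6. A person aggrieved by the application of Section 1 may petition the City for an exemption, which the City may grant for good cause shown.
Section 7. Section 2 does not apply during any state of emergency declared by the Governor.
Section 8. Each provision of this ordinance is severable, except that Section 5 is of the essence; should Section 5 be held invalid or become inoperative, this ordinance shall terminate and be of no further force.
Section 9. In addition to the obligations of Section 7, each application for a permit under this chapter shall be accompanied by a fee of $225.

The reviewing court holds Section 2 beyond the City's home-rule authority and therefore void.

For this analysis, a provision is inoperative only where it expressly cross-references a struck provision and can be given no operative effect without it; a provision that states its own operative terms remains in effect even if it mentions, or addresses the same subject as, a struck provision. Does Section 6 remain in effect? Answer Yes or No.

No

Section 2 is struck. The only function of Section 3 is the public-property exemption from Section 2, so it cannot stand once Section 2 is removed. Section 5 has no operative effect of its own apart from Section 2 and is therefore inoperative. Section 7 merely fixes the emergency suspension of Section 2; with Section 2 gone it has nothing to operate on and falls away. Section 8 makes Section 5 an essential term, and Section 5 has been rendered inoperative by the cascade; under Section 8, the entire ordinance is therefore void. No provision of the ordinance survives. Section 6 is among the inoperative provisions, so the answer is no.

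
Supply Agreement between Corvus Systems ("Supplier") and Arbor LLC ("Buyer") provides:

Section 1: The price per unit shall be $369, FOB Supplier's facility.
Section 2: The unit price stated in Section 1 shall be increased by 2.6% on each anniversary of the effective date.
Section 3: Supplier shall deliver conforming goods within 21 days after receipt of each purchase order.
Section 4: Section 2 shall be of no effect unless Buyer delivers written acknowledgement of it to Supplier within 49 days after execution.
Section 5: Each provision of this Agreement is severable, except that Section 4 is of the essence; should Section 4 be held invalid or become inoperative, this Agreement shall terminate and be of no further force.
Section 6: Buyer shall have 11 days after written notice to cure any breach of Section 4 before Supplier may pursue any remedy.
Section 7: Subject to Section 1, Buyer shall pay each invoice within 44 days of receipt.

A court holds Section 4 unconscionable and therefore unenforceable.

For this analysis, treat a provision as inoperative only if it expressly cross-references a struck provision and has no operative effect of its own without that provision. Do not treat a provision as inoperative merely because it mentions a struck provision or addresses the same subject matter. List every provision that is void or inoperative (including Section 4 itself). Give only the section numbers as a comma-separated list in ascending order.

1, 2, 3, 4, 5, 6, 7

Section 4 is struck. Section 6 merely fixes the cure period for breach of Section 4; with Section 4 gone it has nothing to operate on and falls away. Section 5 makes Section 4 an essential term, and Section 4 is the provision held invalid; under Section 5, the entire Agreement is therefore void. No provision of the Agreement survives.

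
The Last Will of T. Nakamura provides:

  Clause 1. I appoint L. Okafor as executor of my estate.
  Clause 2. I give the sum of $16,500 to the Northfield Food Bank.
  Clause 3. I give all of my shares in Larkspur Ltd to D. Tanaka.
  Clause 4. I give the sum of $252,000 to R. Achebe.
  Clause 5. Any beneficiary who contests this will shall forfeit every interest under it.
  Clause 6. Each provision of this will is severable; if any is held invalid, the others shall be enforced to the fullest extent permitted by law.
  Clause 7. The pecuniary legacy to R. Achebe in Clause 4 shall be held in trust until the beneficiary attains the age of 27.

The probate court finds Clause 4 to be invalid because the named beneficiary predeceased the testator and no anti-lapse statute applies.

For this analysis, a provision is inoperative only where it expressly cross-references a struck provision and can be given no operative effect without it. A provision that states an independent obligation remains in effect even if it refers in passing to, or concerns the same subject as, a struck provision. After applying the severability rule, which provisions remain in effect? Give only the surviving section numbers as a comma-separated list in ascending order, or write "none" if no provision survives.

1, 2, 3, 5, 6

Clause 4 is struck. The only function of Clause 7 is the trust for Clause 4, so it cannot stand once Clause 4 is removed. Under the severability clause in Clause 6, the remaining provisions continue in force. That leaves Clause 1, Clause 2, Clause 3, Clause 5, and Clause 6 in effect.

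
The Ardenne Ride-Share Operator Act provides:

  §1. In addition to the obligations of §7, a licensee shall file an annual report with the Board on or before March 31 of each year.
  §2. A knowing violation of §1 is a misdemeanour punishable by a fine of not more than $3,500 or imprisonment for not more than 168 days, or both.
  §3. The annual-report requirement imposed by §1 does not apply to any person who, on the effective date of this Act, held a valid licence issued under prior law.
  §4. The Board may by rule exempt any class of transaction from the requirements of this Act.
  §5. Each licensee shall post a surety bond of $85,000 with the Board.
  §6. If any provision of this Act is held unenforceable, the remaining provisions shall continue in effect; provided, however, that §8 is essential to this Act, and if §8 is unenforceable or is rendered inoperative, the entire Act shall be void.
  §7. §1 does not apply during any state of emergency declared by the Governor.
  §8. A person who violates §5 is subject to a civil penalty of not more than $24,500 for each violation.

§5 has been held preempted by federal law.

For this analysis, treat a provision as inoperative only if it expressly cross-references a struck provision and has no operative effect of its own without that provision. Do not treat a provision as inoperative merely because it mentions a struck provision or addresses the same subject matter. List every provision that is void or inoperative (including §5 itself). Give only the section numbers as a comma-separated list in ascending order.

§5 is struck. The only function of §8 is the civil penalty for violating §5, so it cannot stand once §5 is removed. §6 makes §8 an essential term, and §8 has been rendered inoperative by the cascade; under §6, the entire Act is therefore void. No provision of the Act survives.

1, 2, 3, 4, 5, 6, 7, 8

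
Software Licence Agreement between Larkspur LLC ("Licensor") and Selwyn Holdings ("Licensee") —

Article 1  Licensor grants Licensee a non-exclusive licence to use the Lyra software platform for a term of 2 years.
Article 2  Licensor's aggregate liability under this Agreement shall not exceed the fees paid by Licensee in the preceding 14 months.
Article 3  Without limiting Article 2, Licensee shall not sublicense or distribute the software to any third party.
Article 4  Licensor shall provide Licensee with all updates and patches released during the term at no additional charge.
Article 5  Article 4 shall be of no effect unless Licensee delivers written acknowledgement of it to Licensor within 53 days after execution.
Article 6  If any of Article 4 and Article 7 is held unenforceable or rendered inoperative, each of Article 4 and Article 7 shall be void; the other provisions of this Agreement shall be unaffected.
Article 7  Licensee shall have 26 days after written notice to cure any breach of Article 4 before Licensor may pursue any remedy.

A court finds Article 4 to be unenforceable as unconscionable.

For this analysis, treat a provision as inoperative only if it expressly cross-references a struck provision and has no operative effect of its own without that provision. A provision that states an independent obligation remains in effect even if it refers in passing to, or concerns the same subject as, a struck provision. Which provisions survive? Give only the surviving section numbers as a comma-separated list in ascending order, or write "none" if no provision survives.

Article 4 is struck. Article 5 has no operative effect of its own apart from Article 4 and is therefore inoperative. Article 7 operates only by reference to Article 4, so it falls with Article 4. Article 6 declares Article 4 and Article 7 mutually dependent; since one of them has fallen, all of them are of no effect. The remainder continues in force under Article 6. The provisions still in force are Article 1, Article 2, Article 3, and Article 6.

1, 2, 3, 6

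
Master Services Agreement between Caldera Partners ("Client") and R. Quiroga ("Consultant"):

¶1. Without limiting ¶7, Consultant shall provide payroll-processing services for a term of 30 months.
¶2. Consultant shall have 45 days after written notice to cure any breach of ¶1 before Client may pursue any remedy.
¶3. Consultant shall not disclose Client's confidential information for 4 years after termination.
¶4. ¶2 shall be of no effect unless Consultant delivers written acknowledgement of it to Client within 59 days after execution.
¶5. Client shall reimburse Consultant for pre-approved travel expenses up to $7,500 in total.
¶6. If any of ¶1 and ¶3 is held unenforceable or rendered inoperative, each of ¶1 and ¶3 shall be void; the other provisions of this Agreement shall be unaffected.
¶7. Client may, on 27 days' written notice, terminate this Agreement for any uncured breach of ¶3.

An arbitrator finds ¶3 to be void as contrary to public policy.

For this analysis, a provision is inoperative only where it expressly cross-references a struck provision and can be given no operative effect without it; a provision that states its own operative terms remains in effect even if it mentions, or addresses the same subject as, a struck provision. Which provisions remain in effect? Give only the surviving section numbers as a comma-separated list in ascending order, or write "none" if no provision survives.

¶3 is struck. ¶7 has no operative effect of its own apart from ¶3 and is therefore inoperative. ¶6 declares ¶1 and ¶3 mutually dependent; since one of them has fallen, all of them are of no effect. That brings down ¶1 as well. ¶2 and ¶4 in turn depend solely on a provision now struck and likewise fall. The remainder continues in force under ¶6. That leaves ¶5 and ¶6 in effect.

5, 6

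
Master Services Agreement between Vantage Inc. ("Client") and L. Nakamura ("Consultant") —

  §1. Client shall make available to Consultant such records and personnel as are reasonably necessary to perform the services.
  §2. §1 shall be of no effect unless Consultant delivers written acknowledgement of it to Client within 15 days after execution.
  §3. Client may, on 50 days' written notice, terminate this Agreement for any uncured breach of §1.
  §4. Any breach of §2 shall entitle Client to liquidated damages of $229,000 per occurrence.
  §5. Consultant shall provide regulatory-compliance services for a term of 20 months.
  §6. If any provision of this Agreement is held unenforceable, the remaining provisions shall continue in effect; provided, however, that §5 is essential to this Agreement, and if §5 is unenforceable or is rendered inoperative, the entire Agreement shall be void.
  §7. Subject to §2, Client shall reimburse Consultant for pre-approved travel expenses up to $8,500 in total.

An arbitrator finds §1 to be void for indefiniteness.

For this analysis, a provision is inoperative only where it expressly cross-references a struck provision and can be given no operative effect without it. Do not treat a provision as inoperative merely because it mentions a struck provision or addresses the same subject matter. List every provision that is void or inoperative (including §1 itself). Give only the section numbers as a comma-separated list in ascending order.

§1 is struck. §2 operates only by reference to §1, so it falls with §1. §3 operates only by reference to §1, so it falls with §1. The whole of §4 is the liquidated-damages amount, defined by reference to §2, so §4 cannot stand once §2 is removed. §7 mentions §2 but its own obligation stands independently of §2, so §7 is not affected. §6 makes §5 an essential term, but §5 is unaffected, so the severability proviso in §6 preserves the remaining provisions. That leaves §5, §6, and §7 in effect.

1, 2, 3, 4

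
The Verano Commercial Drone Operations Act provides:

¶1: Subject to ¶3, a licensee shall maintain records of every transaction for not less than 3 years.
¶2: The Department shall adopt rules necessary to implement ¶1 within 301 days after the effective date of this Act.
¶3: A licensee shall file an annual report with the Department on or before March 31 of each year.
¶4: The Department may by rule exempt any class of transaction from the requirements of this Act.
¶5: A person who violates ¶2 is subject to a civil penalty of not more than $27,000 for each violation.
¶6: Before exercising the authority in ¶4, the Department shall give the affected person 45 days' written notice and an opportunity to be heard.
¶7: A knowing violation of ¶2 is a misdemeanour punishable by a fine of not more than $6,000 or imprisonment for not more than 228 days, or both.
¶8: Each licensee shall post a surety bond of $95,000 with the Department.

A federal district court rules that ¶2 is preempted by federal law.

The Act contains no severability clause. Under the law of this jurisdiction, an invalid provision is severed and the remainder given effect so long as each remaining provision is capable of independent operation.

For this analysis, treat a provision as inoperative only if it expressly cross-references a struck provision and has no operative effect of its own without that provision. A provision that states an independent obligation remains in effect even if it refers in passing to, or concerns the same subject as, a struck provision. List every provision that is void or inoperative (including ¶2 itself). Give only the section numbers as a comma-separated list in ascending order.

2, 5, 7

¶2 is struck. ¶5 has no operative effect of its own apart from ¶2 and is therefore inoperative. ¶7 has no operative effect of its own apart from ¶2 and is therefore inoperative. With no severability clause, the stated default rule severs what cannot stand and enforces each remaining provision that can operate on its own. ¶1, ¶3, ¶4, ¶6, and ¶8 remain in effect.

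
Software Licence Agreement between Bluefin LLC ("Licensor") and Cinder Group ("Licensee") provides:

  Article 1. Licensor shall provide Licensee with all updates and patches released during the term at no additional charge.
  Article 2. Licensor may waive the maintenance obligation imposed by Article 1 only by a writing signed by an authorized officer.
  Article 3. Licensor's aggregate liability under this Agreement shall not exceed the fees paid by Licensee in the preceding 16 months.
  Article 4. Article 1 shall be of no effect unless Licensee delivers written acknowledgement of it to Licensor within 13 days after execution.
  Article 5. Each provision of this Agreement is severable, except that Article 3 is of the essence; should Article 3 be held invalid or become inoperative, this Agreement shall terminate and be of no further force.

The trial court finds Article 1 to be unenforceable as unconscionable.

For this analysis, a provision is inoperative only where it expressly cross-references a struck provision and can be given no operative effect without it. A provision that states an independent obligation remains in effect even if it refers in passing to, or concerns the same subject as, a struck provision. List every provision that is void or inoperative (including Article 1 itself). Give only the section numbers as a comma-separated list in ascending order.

1, 2, 4

Article 1 is struck. The only function of Article 2 is the waiver condition for Article 1, so it cannot stand once Article 1 is removed. Article 4 merely fixes the acknowledgement condition for Article 1; with Article 1 gone it has nothing to operate on and falls away. Article 5 makes Article 3 an essential term, but Article 3 is unaffected, so the severability proviso in Article 5 preserves the remaining provisions. The provisions still in force are Article 3 and Article 5.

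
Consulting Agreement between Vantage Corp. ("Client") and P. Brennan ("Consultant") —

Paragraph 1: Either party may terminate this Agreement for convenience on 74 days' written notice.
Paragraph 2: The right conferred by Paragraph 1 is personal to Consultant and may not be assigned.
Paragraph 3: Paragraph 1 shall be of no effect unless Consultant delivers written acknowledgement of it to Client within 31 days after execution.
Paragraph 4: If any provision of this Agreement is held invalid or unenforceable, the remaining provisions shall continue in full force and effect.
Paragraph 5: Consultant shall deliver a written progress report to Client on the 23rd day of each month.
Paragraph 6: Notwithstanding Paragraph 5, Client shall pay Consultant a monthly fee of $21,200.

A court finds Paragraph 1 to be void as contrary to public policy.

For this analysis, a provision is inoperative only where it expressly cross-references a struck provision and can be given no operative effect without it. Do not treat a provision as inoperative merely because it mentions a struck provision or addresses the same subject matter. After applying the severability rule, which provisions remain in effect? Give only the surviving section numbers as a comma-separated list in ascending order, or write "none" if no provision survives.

4, 5, 6

Paragraph 1 is struck. Paragraph 2 merely fixes the non-assignment of Paragraph 1; with Paragraph 1 gone it has nothing to operate on and falls away. The only function of Paragraph 3 is the acknowledgement condition for Paragraph 1, so it cannot stand once Paragraph 1 is removed. Under the severability clause in Paragraph 4, the remaining provisions continue in force. That leaves Paragraph 4, Paragraph 5, and Paragraph 6 in effect.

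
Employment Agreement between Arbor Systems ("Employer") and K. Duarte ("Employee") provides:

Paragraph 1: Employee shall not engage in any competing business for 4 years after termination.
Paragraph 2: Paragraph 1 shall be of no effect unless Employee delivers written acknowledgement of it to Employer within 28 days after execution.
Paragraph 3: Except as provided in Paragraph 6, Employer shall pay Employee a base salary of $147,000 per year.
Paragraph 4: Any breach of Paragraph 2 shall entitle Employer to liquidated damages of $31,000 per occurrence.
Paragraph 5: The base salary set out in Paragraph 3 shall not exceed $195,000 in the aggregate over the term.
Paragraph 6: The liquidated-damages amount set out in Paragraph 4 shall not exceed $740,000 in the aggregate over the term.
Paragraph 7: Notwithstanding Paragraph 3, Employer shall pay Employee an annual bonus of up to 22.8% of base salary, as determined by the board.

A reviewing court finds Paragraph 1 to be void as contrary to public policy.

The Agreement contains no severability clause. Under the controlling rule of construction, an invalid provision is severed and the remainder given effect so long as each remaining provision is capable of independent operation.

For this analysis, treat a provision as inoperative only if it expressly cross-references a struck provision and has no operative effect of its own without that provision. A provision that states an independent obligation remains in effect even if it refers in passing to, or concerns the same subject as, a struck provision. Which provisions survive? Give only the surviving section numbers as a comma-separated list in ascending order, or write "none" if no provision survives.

3, 5, 7

Paragraph 1 is struck. Paragraph 2 operates only by reference to Paragraph 1, so it falls with Paragraph 1. Paragraph 4 does nothing except set the liquidated-damages amount by reference to Paragraph 2; with Paragraph 2 gone it has no independent effect and is inoperative. Paragraph 6 has no operative effect of its own apart from Paragraph 4 and is therefore inoperative. Although Paragraph 3 refers to Paragraph 6, its operative terms do not depend on Paragraph 6, so it remains in effect. Under the stated default rule, only provisions that cannot operate independently fall away; the rest are enforced. That leaves Paragraph 3, Paragraph 5, and Paragraph 7 in effect.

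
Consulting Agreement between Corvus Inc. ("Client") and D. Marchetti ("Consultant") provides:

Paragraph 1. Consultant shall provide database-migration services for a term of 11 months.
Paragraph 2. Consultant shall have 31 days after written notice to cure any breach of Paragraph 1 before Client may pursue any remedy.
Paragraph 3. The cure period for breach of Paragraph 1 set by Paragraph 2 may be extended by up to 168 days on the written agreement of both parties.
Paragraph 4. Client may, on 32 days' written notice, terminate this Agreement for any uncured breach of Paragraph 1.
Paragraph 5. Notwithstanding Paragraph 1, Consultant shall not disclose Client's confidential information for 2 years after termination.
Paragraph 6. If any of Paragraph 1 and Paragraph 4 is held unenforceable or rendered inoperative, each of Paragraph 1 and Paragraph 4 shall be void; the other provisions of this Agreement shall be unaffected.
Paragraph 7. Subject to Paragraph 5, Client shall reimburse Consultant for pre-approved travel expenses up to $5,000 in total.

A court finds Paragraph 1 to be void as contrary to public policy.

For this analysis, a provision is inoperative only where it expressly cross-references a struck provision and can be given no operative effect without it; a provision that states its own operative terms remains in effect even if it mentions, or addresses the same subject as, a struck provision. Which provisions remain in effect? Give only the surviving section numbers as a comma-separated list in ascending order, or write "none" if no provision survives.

5, 6, 7

Paragraph 1 is struck. Paragraph 2 merely fixes the cure period for breach of Paragraph 1; with Paragraph 1 gone it has nothing to operate on and falls away. Paragraph 4 has no operative effect of its own apart from Paragraph 1 and is therefore inoperative. Paragraph 3 has no operative effect of its own apart from Paragraph 2 and is therefore inoperative. Paragraph 5 mentions Paragraph 1 but its own obligation stands independently of Paragraph 1, so Paragraph 5 is not affected. Paragraph 6 declares Paragraph 1 and Paragraph 4 mutually dependent; since one of them has fallen, all of them are of no effect. The remainder continues in force under Paragraph 6. Paragraph 5, Paragraph 6, and Paragraph 7 remain in effect.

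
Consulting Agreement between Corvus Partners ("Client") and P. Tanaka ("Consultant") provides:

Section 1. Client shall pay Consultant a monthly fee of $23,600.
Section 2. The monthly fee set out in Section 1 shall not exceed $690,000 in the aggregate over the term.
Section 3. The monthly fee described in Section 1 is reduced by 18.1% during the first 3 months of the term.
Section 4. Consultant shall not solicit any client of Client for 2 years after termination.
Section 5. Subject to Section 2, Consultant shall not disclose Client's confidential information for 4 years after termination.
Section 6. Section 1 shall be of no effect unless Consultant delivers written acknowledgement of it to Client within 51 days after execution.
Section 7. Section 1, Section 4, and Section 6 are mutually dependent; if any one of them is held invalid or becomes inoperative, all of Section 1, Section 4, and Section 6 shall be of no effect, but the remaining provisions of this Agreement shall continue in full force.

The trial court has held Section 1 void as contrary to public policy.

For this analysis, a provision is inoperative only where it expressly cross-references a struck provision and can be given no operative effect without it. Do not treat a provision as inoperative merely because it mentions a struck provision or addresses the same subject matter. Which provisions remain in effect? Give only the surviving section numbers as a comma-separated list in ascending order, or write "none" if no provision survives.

5, 7

Section 1 is struck. Section 2 does nothing except set the aggregate cap on the monthly fee by reference to Section 1; with Section 1 gone it has no independent effect and is inoperative. Section 3 operates only by reference to Section 1, so it falls with Section 1. Section 6 operates only by reference to Section 1, so it falls with Section 1. Section 5 mentions Section 2 but its own obligation stands independently of Section 2, so Section 5 is not affected. Section 7 declares Section 1, Section 4, and Section 6 mutually dependent; since one of them has fallen, all of them are of no effect. That brings down Section 4 as well. The remainder continues in force under Section 7. The provisions still in force are Section 5 and Section 7.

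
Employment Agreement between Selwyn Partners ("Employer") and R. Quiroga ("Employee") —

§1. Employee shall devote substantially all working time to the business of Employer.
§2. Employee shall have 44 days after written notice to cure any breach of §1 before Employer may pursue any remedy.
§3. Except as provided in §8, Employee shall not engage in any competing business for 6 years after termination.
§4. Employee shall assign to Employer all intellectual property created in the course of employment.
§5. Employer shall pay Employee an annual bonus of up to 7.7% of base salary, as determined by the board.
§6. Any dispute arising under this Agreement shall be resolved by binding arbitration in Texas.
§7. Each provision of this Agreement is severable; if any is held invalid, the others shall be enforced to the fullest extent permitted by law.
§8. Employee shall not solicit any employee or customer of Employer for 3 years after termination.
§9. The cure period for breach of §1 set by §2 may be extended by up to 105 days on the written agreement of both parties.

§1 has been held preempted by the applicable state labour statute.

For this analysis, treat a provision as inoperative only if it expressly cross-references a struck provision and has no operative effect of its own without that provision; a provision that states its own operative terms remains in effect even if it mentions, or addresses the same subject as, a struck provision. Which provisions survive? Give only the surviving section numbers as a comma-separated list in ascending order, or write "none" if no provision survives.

3, 4, 5, 6, 7, 8

§1 is struck. §2 operates only by reference to §1, so it falls with §1. §9 has no operative effect of its own apart from §2 and is therefore inoperative. Under the severability clause in §7, the remaining provisions continue in force. The provisions still in force are §3, §4, §5, §6, §7, and §8.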